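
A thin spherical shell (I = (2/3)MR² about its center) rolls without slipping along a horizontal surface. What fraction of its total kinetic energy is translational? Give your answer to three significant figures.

The moment of inertia is (2/3)MR², giving k ≡ I/(MR²) = 2/3.
Since ω = v/R, the translational part is ½Mv² and the rotational part is ½I(v/R)² = ½kMv²; the total is ½(1+k)Mv².
The translational fraction is therefore 1/(1+k) = 1/1.667 ≈ 0.600.

fraction ≈ 0.600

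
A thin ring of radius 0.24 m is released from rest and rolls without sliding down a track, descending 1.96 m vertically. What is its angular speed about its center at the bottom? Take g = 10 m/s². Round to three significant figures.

With I = MR², the ratio k = I/(MR²) is 1.
The rolling condition ω = v/R makes the rotational term ½I(v/R)² = ½kMv², so KE_total = ½(1+k)Mv² = Mv².
Energy conservation Mgh = ½(1+k)Mv² gives v = √(2gh/(1+k)) = √(2 × 10 × 1.96 / 2) = 4.427 m/s.
The angular speed follows from ω = v/R = 4.427/0.24 ≈ 18.4 rad/s.

ω ≈ 18.4 rad/s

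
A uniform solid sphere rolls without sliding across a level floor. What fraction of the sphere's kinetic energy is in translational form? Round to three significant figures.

With I = (2/5)MR², the ratio k = I/(MR²) is 0.4.
With ω = v/R, KE_trans = ½Mv² and KE_rot = ½Iω² = ½kMv², so KE_total = ½(1+k)Mv².
The translational fraction is therefore 1/(1+k) = 1/1.4 ≈ 0.714.

fraction ≈ 0.714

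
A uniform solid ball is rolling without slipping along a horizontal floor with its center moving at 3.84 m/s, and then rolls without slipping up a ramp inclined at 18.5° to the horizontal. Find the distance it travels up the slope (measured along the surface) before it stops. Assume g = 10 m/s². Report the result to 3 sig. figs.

Here I = (2/5)MR², so the shape factor k = I/(MR²) = 0.4.
The rolling condition ω = v/R makes the rotational term ½I(v/R)² = ½kMv², so KE_total = ½(1+k)Mv² = (7/10)Mv².
Setting this equal to Mgh gives the vertical rise h = (1+k)v₀²/(2g) = 1.4×3.84²/(2×10) = 1.032 m.
The distance along the slope is d = h/sinθ = 1.032/sin18.5° ≈ 3.25 m.

d ≈ 3.25 m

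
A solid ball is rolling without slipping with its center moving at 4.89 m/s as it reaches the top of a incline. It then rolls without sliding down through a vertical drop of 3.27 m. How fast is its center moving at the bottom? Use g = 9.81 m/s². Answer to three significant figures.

With I = (2/5)MR², the ratio k = I/(MR²) is 0.4.
The rolling condition ω = v/R makes the rotational term ½I(v/R)² = ½kMv², so KE_total = ½(1+k)Mv² = (7/10)Mv².
Energy conservation: (7/10)Mv₀² + Mgh = (7/10)Mv², so v² = v₀² + 2gh/(1+k).
v = √(4.89² + 2×9.81×3.27/1.4) = √69.74 ≈ 8.35 m/s.

v ≈ 8.35 m/s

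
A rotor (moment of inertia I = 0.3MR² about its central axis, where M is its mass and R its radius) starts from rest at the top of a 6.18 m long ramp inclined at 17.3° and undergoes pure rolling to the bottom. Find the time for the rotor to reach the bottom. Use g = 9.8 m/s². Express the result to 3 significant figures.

t ≈ 2.35 s

For this body I = 0.3MR², i.e. k = I/(MR²) = 0.3.
Translational: Mg sinθ − f = Ma. Rotational about the CM: fR = Iα = kMRa, so f = kMa.
Hence a = g sinθ/(1+k) = 9.8×sin17.3°/1.3 = 2.242 m/s².
Starting from rest, L = ½at², so t = √(2L/a) = √(2×6.18/2.242) ≈ 2.35 s.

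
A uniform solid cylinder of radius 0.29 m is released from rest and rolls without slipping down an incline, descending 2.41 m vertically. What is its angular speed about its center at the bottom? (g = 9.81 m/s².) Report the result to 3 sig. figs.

With I = (1/2)MR², the ratio k = I/(MR²) is 0.5.
The rolling condition ω = v/R makes the rotational term ½I(v/R)² = ½kMv², so KE_total = ½(1+k)Mv² = (3/4)Mv².
Energy conservation Mgh = ½(1+k)Mv² gives v = √(2gh/(1+k)) = √(2 × 9.81 × 2.41 / 1.5) = 5.615 m/s.
The angular speed follows from ω = v/R = 5.615/0.29 ≈ 19.4 rad/s.

ω ≈ 19.4 rad/s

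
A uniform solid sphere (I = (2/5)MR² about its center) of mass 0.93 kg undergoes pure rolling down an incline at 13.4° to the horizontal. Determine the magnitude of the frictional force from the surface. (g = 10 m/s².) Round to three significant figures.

With I = (2/5)MR², the ratio k = I/(MR²) is 0.4.
Translational: Mg sinθ − f = Ma. Rotational about the CM: fR = Iα = kMRa, so f = kMa.
Combining, a = g sinθ/(1+k) and f = kMa = kMg sinθ/(1+k).
f = 0.4 × 0.93 × 10 × sin13.4° / 1.4 ≈ 0.616 N.

f ≈ 0.616 N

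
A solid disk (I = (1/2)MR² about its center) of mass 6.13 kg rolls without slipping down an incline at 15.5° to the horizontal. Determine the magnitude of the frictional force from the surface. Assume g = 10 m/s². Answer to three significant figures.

f ≈ 5.46 N

The moment of inertia is (1/2)MR², giving k ≡ I/(MR²) = 0.5.
Newton's second law down the slope: Mg sinθ − f = Ma. The torque equation fR = Iα (with α = a/R) gives f = kMa.
Combining, a = g sinθ/(1+k) and f = kMa = kMg sinθ/(1+k).
f = 0.5 × 6.13 × 10 × sin15.5° / 1.5 ≈ 5.46 N.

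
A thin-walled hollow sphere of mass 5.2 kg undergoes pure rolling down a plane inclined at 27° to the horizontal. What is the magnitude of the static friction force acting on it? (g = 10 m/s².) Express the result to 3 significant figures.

For this body I = (2/3)MR², i.e. k = I/(MR²) = 2/3.
Translational: Mg sinθ − f = Ma. Rotational about the CM: fR = Iα = kMRa, so f = kMa.
Combining, a = g sinθ/(1+k) and f = kMa = kMg sinθ/(1+k).
f = (2/3) × 5.2 × 10 × sin27° / 1.667 ≈ 9.44 N.

f ≈ 9.44 N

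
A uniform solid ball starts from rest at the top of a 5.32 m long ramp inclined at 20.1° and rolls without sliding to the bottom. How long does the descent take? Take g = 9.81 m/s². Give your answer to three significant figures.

With I = (2/5)MR², the ratio k = I/(MR²) is 0.4.
Newton's second law down the slope: Mg sinθ − f = Ma. The torque equation fR = Iα (with α = a/R) gives f = kMa.
Hence a = g sinθ/(1+k) = 9.81×sin20.1°/1.4 = 2.408 m/s².
Starting from rest, L = ½at², so t = √(2L/a) = √(2×5.32/2.408) ≈ 2.10 s.

t ≈ 2.10 s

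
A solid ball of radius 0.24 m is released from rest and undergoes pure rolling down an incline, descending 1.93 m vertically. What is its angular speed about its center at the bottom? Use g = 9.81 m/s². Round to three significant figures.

Here I = (2/5)MR², so the shape factor k = I/(MR²) = 0.4.
The rolling condition ω = v/R makes the rotational term ½I(v/R)² = ½kMv², so KE_total = ½(1+k)Mv² = (7/10)Mv².
Energy conservation Mgh = ½(1+k)Mv² gives v = √(2gh/(1+k)) = √(2 × 9.81 × 1.93 / 1.4) = 5.201 m/s.
Then ω = v/R = 5.201 / 0.24 ≈ 21.7 rad/s.

ω ≈ 21.7 rad/s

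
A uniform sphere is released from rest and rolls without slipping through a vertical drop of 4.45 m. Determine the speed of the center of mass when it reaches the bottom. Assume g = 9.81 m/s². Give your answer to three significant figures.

For this body I = (2/5)MR², i.e. k = I/(MR²) = 0.4.
Since it rolls without slipping, ω = v/R and KE = ½Mv² + ½Iω² = ½(1+k)Mv² = (7/10)Mv².
Setting Mgh = (7/10)Mv² gives v = √(2gh/(1+k)) = √(2·9.81·4.45/1.4) ≈ 7.90 m/s.

v ≈ 7.90 m/s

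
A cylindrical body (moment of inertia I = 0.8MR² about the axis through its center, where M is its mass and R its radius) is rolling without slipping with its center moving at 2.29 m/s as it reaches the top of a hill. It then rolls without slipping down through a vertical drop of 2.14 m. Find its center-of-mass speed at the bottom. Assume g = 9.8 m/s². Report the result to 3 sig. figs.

v ≈ 5.34 m/s

The moment of inertia is 0.8MR², giving k ≡ I/(MR²) = 0.8.
Pure rolling means v = ωR; then KE = ½Mv² + ½I(v/R)² = ½(1+k)Mv² = (9/10)Mv².
Energy conservation: (9/10)Mv₀² + Mgh = (9/10)Mv², so v² = v₀² + 2gh/(1+k).
v = √(2.29² + 2×9.8×2.14/1.8) = √28.55 ≈ 5.34 m/s.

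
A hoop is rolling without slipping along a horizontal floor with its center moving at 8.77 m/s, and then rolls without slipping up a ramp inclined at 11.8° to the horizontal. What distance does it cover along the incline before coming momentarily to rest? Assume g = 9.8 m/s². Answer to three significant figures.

d ≈ 38.4 m

The moment of inertia is MR², giving k ≡ I/(MR²) = 1.
The rolling condition ω = v/R makes the rotational term ½I(v/R)² = ½kMv², so KE_total = ½(1+k)Mv² = Mv².
Setting this equal to Mgh gives the vertical rise h = (1+k)v₀²/(2g) = 2×8.77²/(2×9.8) = 7.848 m.
Along the incline, d = h/sinθ = 7.848/sin11.8° ≈ 38.4 m.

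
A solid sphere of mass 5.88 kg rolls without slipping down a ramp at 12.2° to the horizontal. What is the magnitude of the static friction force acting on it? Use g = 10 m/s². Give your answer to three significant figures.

f ≈ 3.55 N

With I = (2/5)MR², the ratio k = I/(MR²) is 0.4.
Along the incline Mg sinθ − f = Ma, and torque about the center fR = Iα = kMR²(a/R) gives f = kMa.
Combining, a = g sinθ/(1+k) and f = kMa = kMg sinθ/(1+k).
f = 0.4 × 5.88 × 10 × sin12.2° / 1.4 ≈ 3.55 N.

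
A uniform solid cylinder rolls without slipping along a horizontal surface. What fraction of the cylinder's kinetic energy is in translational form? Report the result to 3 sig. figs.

With I = (1/2)MR², the ratio k = I/(MR²) is 0.5.
With ω = v/R, KE_trans = ½Mv² and KE_rot = ½Iω² = ½kMv², so KE_total = ½(1+k)Mv².
The translational fraction is therefore 1/(1+k) = 1/1.5 ≈ 0.667.

fraction ≈ 0.667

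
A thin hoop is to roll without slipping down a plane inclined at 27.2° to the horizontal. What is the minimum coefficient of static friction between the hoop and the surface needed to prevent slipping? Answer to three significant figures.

μ_min ≈ 0.257

With I = MR², the ratio k = I/(MR²) is 1.
Along the incline Mg sinθ − f = Ma, and torque about the center fR = Iα = kMR²(a/R) gives f = kMa.
These give a = g sinθ/(1+k) and the required friction f = kMg sinθ/(1+k).
With N = Mg cosθ, the no-slip condition f ≤ μN gives μ_min = f/N = k tanθ/(1+k).
μ_min = 1 × tan27.2° / 2 ≈ 0.257.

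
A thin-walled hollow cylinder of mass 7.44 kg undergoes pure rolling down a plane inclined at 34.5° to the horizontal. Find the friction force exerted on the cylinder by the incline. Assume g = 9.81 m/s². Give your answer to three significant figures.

For this body I = MR², i.e. k = I/(MR²) = 1.
Translational: Mg sinθ − f = Ma. Rotational about the CM: fR = Iα = kMRa, so f = kMa.
Combining, a = g sinθ/(1+k) and f = kMa = kMg sinθ/(1+k).
f = 1 × 7.44 × 9.81 × sin34.5° / 2 ≈ 20.7 N.

f ≈ 20.7 N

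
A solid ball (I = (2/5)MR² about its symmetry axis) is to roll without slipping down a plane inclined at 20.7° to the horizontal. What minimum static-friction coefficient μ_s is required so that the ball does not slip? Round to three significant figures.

μ_min ≈ 0.108

With I = (2/5)MR², the ratio k = I/(MR²) is 0.4.
Along the incline Mg sinθ − f = Ma, and torque about the center fR = Iα = kMR²(a/R) gives f = kMa.
These give a = g sinθ/(1+k) and the required friction f = kMg sinθ/(1+k).
The normal force is N = Mg cosθ, so μ_min = f/N = k tanθ/(1+k).
μ_min = 0.4 × tan20.7° / 1.4 ≈ 0.108.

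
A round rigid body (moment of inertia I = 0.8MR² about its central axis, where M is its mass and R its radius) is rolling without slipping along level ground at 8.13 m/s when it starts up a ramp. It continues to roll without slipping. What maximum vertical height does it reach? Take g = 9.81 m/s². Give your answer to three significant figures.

h ≈ 6.06 m

Here I = 0.8MR², so the shape factor k = I/(MR²) = 0.8.
Pure rolling means v = ωR; then KE = ½Mv² + ½I(v/R)² = ½(1+k)Mv² = (9/10)Mv².
All of this converts to potential energy at the highest point: (9/10)Mv₀² = Mgh.
Thus h = (1+k)v₀²/(2g) = 1.8 × 8.13² / (2 × 9.81) ≈ 6.06 m.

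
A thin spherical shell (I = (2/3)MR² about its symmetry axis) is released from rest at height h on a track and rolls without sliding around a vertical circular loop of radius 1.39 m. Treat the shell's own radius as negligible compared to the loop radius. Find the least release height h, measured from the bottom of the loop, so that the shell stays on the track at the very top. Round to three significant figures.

h_min ≈ 3.94 m

Here I = (2/3)MR², so the shape factor k = I/(MR²) = 2/3.
At the top of the loop, the minimum-contact condition is Mg = Mv_top²/r, so v_top² = gr.
With ω = v/R, the kinetic energy at speed v is ½(1+k)Mv² = (5/6)Mv².
Energy conservation from release (height h) to the top (height 2r): Mgh = Mg(2r) + (5/6)M·gr.
Thus h_min = 2r + (1+k)r/2 = r(2 + 1.667/2) = 1.39 × 2.833 ≈ 3.94 m.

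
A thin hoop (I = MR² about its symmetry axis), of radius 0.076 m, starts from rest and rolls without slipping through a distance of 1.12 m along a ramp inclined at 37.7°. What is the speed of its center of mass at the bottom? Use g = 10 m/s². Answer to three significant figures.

v ≈ 2.62 m/s

With I = MR², the ratio k = I/(MR²) is 1.
Pure rolling means v = ωR; then KE = ½Mv² + ½I(v/R)² = ½(1+k)Mv² = Mv².
The vertical drop is h = L sinθ = 1.12 × sin37.7° = 0.6849 m.
Energy conservation: Mgh = Mv², so v = √(2gh/(1+k)) = √(2 × 10 × 0.6849 / 2) ≈ 2.62 m/s.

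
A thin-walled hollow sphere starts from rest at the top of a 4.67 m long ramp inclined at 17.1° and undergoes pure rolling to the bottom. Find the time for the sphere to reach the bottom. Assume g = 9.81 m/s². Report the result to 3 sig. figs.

t ≈ 2.32 s

Here I = (2/3)MR², so the shape factor k = I/(MR²) = 2/3.
Along the incline Mg sinθ − f = Ma, and torque about the center fR = Iα = kMR²(a/R) gives f = kMa.
Hence a = g sinθ/(1+k) = 9.81×sin17.1°/1.667 = 1.731 m/s².
With constant a from rest, t = √(2L/a) = √(2·4.67/1.731) ≈ 2.32 s.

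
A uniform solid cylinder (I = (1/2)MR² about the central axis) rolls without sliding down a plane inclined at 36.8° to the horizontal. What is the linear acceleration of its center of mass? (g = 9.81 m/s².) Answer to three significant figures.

With I = (1/2)MR², the ratio k = I/(MR²) is 0.5.
Along the incline Mg sinθ − f = Ma, and torque about the center fR = Iα = kMR²(a/R) gives f = kMa.
Eliminating f: Mg sinθ = (1+k)Ma, so a = g sinθ/(1+k) = 9.81 × sin36.8° / 1.5 ≈ 3.92 m/s².

a ≈ 3.92 m/s²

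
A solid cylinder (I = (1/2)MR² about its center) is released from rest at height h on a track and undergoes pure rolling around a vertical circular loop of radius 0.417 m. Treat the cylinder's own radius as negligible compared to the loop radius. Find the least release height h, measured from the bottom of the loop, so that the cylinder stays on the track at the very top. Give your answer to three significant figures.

h_min ≈ 1.15 m

The moment of inertia is (1/2)MR², giving k ≡ I/(MR²) = 0.5.
At the top of the loop, the minimum-contact condition is Mg = Mv_top²/r, so v_top² = gr.
With ω = v/R, the kinetic energy at speed v is ½(1+k)Mv² = (3/4)Mv².
Energy conservation from release (height h) to the top (height 2r): Mgh = Mg(2r) + (3/4)M·gr.
Thus h_min = 2r + (1+k)r/2 = r(2 + 1.5/2) = 0.417 × 2.75 ≈ 1.15 m.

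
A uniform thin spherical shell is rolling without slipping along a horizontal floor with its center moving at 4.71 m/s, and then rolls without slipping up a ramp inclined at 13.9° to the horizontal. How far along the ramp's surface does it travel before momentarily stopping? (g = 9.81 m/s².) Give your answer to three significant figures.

d ≈ 7.84 m

For this body I = (2/3)MR², i.e. k = I/(MR²) = 2/3.
Rolling without slipping gives ω = v/R, so the total kinetic energy is ½Mv² + ½Iω² = ½(1+k)Mv² = (5/6)Mv².
Setting this equal to Mgh gives the vertical rise h = (1+k)v₀²/(2g) = 1.667×4.71²/(2×9.81) = 1.884 m.
The distance along the slope is d = h/sinθ = 1.884/sin13.9° ≈ 7.84 m.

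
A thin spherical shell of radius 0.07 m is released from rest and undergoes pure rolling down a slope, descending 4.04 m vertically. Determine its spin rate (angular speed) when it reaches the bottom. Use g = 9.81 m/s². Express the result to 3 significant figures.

ω ≈ 98.5 rad/s

The moment of inertia is (2/3)MR², giving k ≡ I/(MR²) = 2/3.
Rolling without slipping gives ω = v/R, so the total kinetic energy is ½Mv² + ½Iω² = ½(1+k)Mv² = (5/6)Mv².
Energy conservation Mgh = ½(1+k)Mv² gives v = √(2gh/(1+k)) = √(2 × 9.81 × 4.04 / 1.667) = 6.896 m/s.
The angular speed follows from ω = v/R = 6.896/0.07 ≈ 98.5 rad/s.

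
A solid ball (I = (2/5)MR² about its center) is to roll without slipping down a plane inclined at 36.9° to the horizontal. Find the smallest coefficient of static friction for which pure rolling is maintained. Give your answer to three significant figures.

μ_min ≈ 0.215

With I = (2/5)MR², the ratio k = I/(MR²) is 0.4.
Translational: Mg sinθ − f = Ma. Rotational about the CM: fR = Iα = kMRa, so f = kMa.
These give a = g sinθ/(1+k) and the required friction f = kMg sinθ/(1+k).
The normal force is N = Mg cosθ, so μ_min = f/N = k tanθ/(1+k).
μ_min = 0.4 × tan36.9° / 1.4 ≈ 0.215.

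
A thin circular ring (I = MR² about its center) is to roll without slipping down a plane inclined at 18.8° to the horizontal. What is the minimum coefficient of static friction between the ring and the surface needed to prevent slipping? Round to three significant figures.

With I = MR², the ratio k = I/(MR²) is 1.
Translational: Mg sinθ − f = Ma. Rotational about the CM: fR = Iα = kMRa, so f = kMa.
These give a = g sinθ/(1+k) and the required friction f = kMg sinθ/(1+k).
The normal force is N = Mg cosθ, so μ_min = f/N = k tanθ/(1+k).
μ_min = 1 × tan18.8° / 2 ≈ 0.170.

μ_min ≈ 0.170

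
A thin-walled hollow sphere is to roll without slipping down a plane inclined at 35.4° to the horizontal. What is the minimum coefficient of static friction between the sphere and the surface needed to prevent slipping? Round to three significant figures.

Here I = (2/3)MR², so the shape factor k = I/(MR²) = 2/3.
Newton's second law down the slope: Mg sinθ − f = Ma. The torque equation fR = Iα (with α = a/R) gives f = kMa.
These give a = g sinθ/(1+k) and the required friction f = kMg sinθ/(1+k).
With N = Mg cosθ, the no-slip condition f ≤ μN gives μ_min = f/N = k tanθ/(1+k).
μ_min = (2/3) × tan35.4° / 1.667 ≈ 0.284.

μ_min ≈ 0.284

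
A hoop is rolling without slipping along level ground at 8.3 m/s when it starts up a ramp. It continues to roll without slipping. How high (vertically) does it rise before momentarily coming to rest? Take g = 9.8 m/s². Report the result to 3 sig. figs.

h ≈ 7.03 m

The moment of inertia is MR², giving k ≡ I/(MR²) = 1.
The rolling condition ω = v/R makes the rotational term ½I(v/R)² = ½kMv², so KE_total = ½(1+k)Mv² = Mv².
All of this converts to potential energy at the highest point: Mv₀² = Mgh.
Thus h = (1+k)v₀²/(2g) = 2 × 8.3² / (2 × 9.8) ≈ 7.03 m.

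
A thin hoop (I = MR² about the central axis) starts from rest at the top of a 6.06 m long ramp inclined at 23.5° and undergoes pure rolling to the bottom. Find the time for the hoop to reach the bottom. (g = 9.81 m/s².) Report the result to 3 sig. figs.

The moment of inertia is MR², giving k ≡ I/(MR²) = 1.
Newton's second law down the slope: Mg sinθ − f = Ma. The torque equation fR = Iα (with α = a/R) gives f = kMa.
Hence a = g sinθ/(1+k) = 9.81×sin23.5°/2 = 1.956 m/s².
Starting from rest, L = ½at², so t = √(2L/a) = √(2×6.06/1.956) ≈ 2.49 s.

t ≈ 2.49 s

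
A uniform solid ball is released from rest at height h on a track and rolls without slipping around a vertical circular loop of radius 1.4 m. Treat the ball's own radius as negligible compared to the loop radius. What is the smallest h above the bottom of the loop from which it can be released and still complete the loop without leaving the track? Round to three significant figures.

h_min ≈ 3.78 m

With I = (2/5)MR², the ratio k = I/(MR²) is 0.4.
At the top, contact is just lost when gravity alone supplies the centripetal force: Mg = Mv_top²/r, i.e. v_top² = gr.
With ω = v/R, the kinetic energy at speed v is ½(1+k)Mv² = (7/10)Mv².
Energy conservation from release (height h) to the top (height 2r): Mgh = Mg(2r) + (7/10)M·gr.
Thus h_min = 2r + (1+k)r/2 = r(2 + 1.4/2) = 1.4 × 2.7 ≈ 3.78 m.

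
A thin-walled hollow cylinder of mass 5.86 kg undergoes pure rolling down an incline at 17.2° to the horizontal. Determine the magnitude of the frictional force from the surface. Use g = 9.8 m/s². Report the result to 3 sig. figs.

For this body I = MR², i.e. k = I/(MR²) = 1.
Along the incline Mg sinθ − f = Ma, and torque about the center fR = Iα = kMR²(a/R) gives f = kMa.
Combining, a = g sinθ/(1+k) and f = kMa = kMg sinθ/(1+k).
f = 1 × 5.86 × 9.8 × sin17.2° / 2 ≈ 8.49 N.

f ≈ 8.49 N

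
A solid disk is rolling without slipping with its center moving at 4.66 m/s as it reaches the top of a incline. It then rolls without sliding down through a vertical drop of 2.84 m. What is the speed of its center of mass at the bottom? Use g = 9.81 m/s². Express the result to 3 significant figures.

v ≈ 7.67 m/s

With I = (1/2)MR², the ratio k = I/(MR²) is 0.5.
Pure rolling means v = ωR; then KE = ½Mv² + ½I(v/R)² = ½(1+k)Mv² = (3/4)Mv².
Conserving energy between top and bottom: (3/4)Mv² = (3/4)Mv₀² + Mgh, hence v² = v₀² + 2gh/(1+k).
v = √(4.66² + 2×9.81×2.84/1.5) = √58.86 ≈ 7.67 m/s.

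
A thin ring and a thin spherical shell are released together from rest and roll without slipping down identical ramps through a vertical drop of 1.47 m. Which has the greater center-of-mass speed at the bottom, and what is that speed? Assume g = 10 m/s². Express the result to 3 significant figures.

For rolling without slipping, Mgh = ½(1+k)Mv² where k = I/(MR²), so v = √(2gh/(1+k)).
Thin ring: k = 1, giving v = √(2×10×1.47/2) = 3.834 m/s.
Thin spherical shell: k = 2/3, giving v = √(2×10×1.47/1.667) = 4.2 m/s.
The smaller k wins: the thin spherical shell, at ≈ 4.20 m/s.

the thin spherical shell, at v ≈ 4.20 m/s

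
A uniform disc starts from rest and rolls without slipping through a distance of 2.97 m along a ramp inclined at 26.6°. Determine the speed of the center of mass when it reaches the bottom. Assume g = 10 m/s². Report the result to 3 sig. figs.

Here I = (1/2)MR², so the shape factor k = I/(MR²) = 0.5.
Pure rolling means v = ωR; then KE = ½Mv² + ½I(v/R)² = ½(1+k)Mv² = (3/4)Mv².
The vertical drop is h = L sinθ = 2.97 × sin26.6° = 1.33 m.
Setting Mgh = (3/4)Mv² gives v = √(2gh/(1+k)) = √(2·10·1.33/1.5) ≈ 4.21 m/s.

v ≈ 4.21 m/s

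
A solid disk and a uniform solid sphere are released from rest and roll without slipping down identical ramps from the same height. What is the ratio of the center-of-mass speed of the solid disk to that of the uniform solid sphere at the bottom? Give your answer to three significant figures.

v_ratio ≈ 0.966

Each satisfies Mgh = ½(1+k)Mv² with k = I/(MR²), so v ∝ 1/√(1+k).
For the solid disk k = 0.5; for the uniform solid sphere k = 0.4.
v₁/v₂ = √((1+k₂)/(1+k₁)) = √(1.4/1.5) ≈ 0.966.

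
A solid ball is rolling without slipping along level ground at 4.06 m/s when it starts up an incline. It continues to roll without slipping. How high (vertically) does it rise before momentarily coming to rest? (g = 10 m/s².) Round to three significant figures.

With I = (2/5)MR², the ratio k = I/(MR²) is 0.4.
Since it rolls without slipping, ω = v/R and KE = ½Mv² + ½Iω² = ½(1+k)Mv² = (7/10)Mv².
At the top the kinetic energy is zero, so (7/10)Mv₀² = Mgh.
Thus h = (1+k)v₀²/(2g) = 1.4 × 4.06² / (2 × 10) ≈ 1.15 m.

h ≈ 1.15 m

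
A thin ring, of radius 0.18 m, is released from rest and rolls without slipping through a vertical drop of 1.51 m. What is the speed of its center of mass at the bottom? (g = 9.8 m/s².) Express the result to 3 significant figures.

v ≈ 3.85 m/s

Here I = MR², so the shape factor k = I/(MR²) = 1.
The rolling condition ω = v/R makes the rotational term ½I(v/R)² = ½kMv², so KE_total = ½(1+k)Mv² = Mv².
Setting Mgh = Mv² gives v = √(2gh/(1+k)) = √(2·9.8·1.51/2) ≈ 3.85 m/s.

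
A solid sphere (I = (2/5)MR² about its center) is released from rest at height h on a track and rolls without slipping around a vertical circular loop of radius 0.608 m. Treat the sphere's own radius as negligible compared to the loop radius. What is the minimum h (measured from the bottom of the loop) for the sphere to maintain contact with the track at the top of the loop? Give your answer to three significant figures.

Here I = (2/5)MR², so the shape factor k = I/(MR²) = 0.4.
At the top of the loop, the minimum-contact condition is Mg = Mv_top²/r, so v_top² = gr.
With ω = v/R, the kinetic energy at speed v is ½(1+k)Mv² = (7/10)Mv².
Energy conservation from release (height h) to the top (height 2r): Mgh = Mg(2r) + (7/10)M·gr.
Thus h_min = 2r + (1+k)r/2 = r(2 + 1.4/2) = 0.608 × 2.7 ≈ 1.64 m.

h_min ≈ 1.64 m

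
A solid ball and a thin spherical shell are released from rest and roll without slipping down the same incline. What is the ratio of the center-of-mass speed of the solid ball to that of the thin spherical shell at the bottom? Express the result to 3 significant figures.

v_ratio ≈ 1.09

Each satisfies Mgh = ½(1+k)Mv² with k = I/(MR²), so v ∝ 1/√(1+k).
For the solid ball k = 0.4; for the thin spherical shell k = 2/3.
v₁/v₂ = √((1+k₂)/(1+k₁)) = √(1.667/1.4) ≈ 1.09.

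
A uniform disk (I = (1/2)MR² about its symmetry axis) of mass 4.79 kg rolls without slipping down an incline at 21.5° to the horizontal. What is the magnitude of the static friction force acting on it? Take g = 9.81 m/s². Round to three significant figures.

The moment of inertia is (1/2)MR², giving k ≡ I/(MR²) = 0.5.
Newton's second law down the slope: Mg sinθ − f = Ma. The torque equation fR = Iα (with α = a/R) gives f = kMa.
Combining, a = g sinθ/(1+k) and f = kMa = kMg sinθ/(1+k).
f = 0.5 × 4.79 × 9.81 × sin21.5° / 1.5 ≈ 5.74 N.

f ≈ 5.74 N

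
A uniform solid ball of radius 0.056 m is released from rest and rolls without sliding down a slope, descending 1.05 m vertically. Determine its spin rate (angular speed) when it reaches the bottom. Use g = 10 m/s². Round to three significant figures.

ω ≈ 69.2 rad/s

With I = (2/5)MR², the ratio k = I/(MR²) is 0.4.
Pure rolling means v = ωR; then KE = ½Mv² + ½I(v/R)² = ½(1+k)Mv² = (7/10)Mv².
Energy conservation Mgh = ½(1+k)Mv² gives v = √(2gh/(1+k)) = √(2 × 10 × 1.05 / 1.4) = 3.873 m/s.
Then ω = v/R = 3.873 / 0.056 ≈ 69.2 rad/s.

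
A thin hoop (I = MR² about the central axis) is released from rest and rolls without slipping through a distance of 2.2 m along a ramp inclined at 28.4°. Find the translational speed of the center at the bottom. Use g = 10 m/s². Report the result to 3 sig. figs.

v ≈ 3.23 m/s

The moment of inertia is MR², giving k ≡ I/(MR²) = 1.
Rolling without slipping gives ω = v/R, so the total kinetic energy is ½Mv² + ½Iω² = ½(1+k)Mv² = Mv².
The vertical drop is h = L sinθ = 2.2 × sin28.4° = 1.046 m.
Setting Mgh = Mv² gives v = √(2gh/(1+k)) = √(2·10·1.046/2) ≈ 3.23 m/s.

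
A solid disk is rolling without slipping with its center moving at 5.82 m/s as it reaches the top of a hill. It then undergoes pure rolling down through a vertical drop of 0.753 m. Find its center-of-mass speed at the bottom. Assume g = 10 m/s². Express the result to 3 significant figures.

v ≈ 6.63 m/s

The moment of inertia is (1/2)MR², giving k ≡ I/(MR²) = 0.5.
The rolling condition ω = v/R makes the rotational term ½I(v/R)² = ½kMv², so KE_total = ½(1+k)Mv² = (3/4)Mv².
Energy conservation: (3/4)Mv₀² + Mgh = (3/4)Mv², so v² = v₀² + 2gh/(1+k).
v = √(5.82² + 2×10×0.753/1.5) = √43.91 ≈ 6.63 m/s.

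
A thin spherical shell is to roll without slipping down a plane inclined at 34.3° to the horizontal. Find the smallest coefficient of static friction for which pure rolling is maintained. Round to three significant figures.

μ_min ≈ 0.273

The moment of inertia is (2/3)MR², giving k ≡ I/(MR²) = 2/3.
Newton's second law down the slope: Mg sinθ − f = Ma. The torque equation fR = Iα (with α = a/R) gives f = kMa.
These give a = g sinθ/(1+k) and the required friction f = kMg sinθ/(1+k).
With N = Mg cosθ, the no-slip condition f ≤ μN gives μ_min = f/N = k tanθ/(1+k).
μ_min = (2/3) × tan34.3° / 1.667 ≈ 0.273.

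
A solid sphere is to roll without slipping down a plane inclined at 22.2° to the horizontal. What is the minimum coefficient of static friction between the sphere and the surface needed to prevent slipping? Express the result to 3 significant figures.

Here I = (2/5)MR², so the shape factor k = I/(MR²) = 0.4.
Newton's second law down the slope: Mg sinθ − f = Ma. The torque equation fR = Iα (with α = a/R) gives f = kMa.
These give a = g sinθ/(1+k) and the required friction f = kMg sinθ/(1+k).
The normal force is N = Mg cosθ, so μ_min = f/N = k tanθ/(1+k).
μ_min = 0.4 × tan22.2° / 1.4 ≈ 0.117.

μ_min ≈ 0.117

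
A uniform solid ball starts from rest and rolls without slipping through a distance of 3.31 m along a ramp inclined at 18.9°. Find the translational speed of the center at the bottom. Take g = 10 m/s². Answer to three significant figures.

The moment of inertia is (2/5)MR², giving k ≡ I/(MR²) = 0.4.
The rolling condition ω = v/R makes the rotational term ½I(v/R)² = ½kMv², so KE_total = ½(1+k)Mv² = (7/10)Mv².
The vertical drop is h = L sinθ = 3.31 × sin18.9° = 1.072 m.
Energy conservation: Mgh = (7/10)Mv², so v = √(2gh/(1+k)) = √(2 × 10 × 1.072 / 1.4) ≈ 3.91 m/s.

v ≈ 3.91 m/s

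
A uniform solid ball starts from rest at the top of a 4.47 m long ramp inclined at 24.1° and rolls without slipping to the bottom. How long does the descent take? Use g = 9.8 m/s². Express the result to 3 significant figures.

t ≈ 1.77 s

The moment of inertia is (2/5)MR², giving k ≡ I/(MR²) = 0.4.
Along the incline Mg sinθ − f = Ma, and torque about the center fR = Iα = kMR²(a/R) gives f = kMa.
Hence a = g sinθ/(1+k) = 9.8×sin24.1°/1.4 = 2.858 m/s².
Starting from rest, L = ½at², so t = √(2L/a) = √(2×4.47/2.858) ≈ 1.77 s.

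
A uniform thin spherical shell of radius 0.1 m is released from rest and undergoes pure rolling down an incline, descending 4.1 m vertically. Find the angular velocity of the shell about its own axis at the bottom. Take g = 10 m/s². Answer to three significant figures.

With I = (2/3)MR², the ratio k = I/(MR²) is 2/3.
Since it rolls without slipping, ω = v/R and KE = ½Mv² + ½Iω² = ½(1+k)Mv² = (5/6)Mv².
Energy conservation Mgh = ½(1+k)Mv² gives v = √(2gh/(1+k)) = √(2 × 10 × 4.1 / 1.667) = 7.014 m/s.
The angular speed follows from ω = v/R = 7.014/0.1 ≈ 70.1 rad/s.

ω ≈ 70.1 rad/s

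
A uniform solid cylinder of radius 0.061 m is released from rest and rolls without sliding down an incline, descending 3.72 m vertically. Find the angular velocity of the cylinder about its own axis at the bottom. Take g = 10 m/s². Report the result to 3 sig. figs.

With I = (1/2)MR², the ratio k = I/(MR²) is 0.5.
The rolling condition ω = v/R makes the rotational term ½I(v/R)² = ½kMv², so KE_total = ½(1+k)Mv² = (3/4)Mv².
Energy conservation Mgh = ½(1+k)Mv² gives v = √(2gh/(1+k)) = √(2 × 10 × 3.72 / 1.5) = 7.043 m/s.
Then ω = v/R = 7.043 / 0.061 ≈ 115 rad/s.

ω ≈ 115 rad/s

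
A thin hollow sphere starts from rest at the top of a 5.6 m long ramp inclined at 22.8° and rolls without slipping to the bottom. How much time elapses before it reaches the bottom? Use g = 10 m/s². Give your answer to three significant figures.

For this body I = (2/3)MR², i.e. k = I/(MR²) = 2/3.
Along the incline Mg sinθ − f = Ma, and torque about the center fR = Iα = kMR²(a/R) gives f = kMa.
Hence a = g sinθ/(1+k) = 10×sin22.8°/1.667 = 2.325 m/s².
Starting from rest, L = ½at², so t = √(2L/a) = √(2×5.6/2.325) ≈ 2.19 s.

t ≈ 2.19 s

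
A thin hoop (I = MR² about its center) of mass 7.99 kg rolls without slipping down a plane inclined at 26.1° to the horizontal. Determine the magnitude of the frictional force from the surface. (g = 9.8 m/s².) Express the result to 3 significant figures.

f ≈ 17.2 N

For this body I = MR², i.e. k = I/(MR²) = 1.
Along the incline Mg sinθ − f = Ma, and torque about the center fR = Iα = kMR²(a/R) gives f = kMa.
Combining, a = g sinθ/(1+k) and f = kMa = kMg sinθ/(1+k).
f = 1 × 7.99 × 9.8 × sin26.1° / 2 ≈ 17.2 N.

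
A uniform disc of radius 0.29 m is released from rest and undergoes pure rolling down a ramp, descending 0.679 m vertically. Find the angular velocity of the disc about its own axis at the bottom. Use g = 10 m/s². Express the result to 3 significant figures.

Here I = (1/2)MR², so the shape factor k = I/(MR²) = 0.5.
The rolling condition ω = v/R makes the rotational term ½I(v/R)² = ½kMv², so KE_total = ½(1+k)Mv² = (3/4)Mv².
Energy conservation Mgh = ½(1+k)Mv² gives v = √(2gh/(1+k)) = √(2 × 10 × 0.679 / 1.5) = 3.009 m/s.
The angular speed follows from ω = v/R = 3.009/0.29 ≈ 10.4 rad/s.

ω ≈ 10.4 rad/s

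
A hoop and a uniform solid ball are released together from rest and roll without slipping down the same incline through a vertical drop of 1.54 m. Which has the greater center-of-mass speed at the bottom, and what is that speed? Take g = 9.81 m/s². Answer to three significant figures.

the uniform solid ball, at v ≈ 4.65 m/s

For rolling without slipping, Mgh = ½(1+k)Mv² where k = I/(MR²), so v = √(2gh/(1+k)).
Hoop: k = 1, giving v = √(2×9.81×1.54/2) = 3.887 m/s.
Uniform solid ball: k = 0.4, giving v = √(2×9.81×1.54/1.4) = 4.646 m/s.
The smaller k wins: the uniform solid ball, at ≈ 4.65 m/s.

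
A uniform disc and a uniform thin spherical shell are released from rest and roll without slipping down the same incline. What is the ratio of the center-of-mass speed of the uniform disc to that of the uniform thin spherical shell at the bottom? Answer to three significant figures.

Each satisfies Mgh = ½(1+k)Mv² with k = I/(MR²), so v ∝ 1/√(1+k).
For the uniform disc k = 0.5; for the uniform thin spherical shell k = 2/3.
v₁/v₂ = √((1+k₂)/(1+k₁)) = √(1.667/1.5) ≈ 1.05.

v_ratio ≈ 1.05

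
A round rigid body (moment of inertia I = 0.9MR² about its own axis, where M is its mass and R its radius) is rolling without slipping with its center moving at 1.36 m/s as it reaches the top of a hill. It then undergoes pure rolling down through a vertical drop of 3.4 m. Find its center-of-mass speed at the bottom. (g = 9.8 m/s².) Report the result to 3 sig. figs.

v ≈ 6.08 m/s

The moment of inertia is 0.9MR², giving k ≡ I/(MR²) = 0.9.
Since it rolls without slipping, ω = v/R and KE = ½Mv² + ½Iω² = ½(1+k)Mv² = (19/20)Mv².
Energy conservation: (19/20)Mv₀² + Mgh = (19/20)Mv², so v² = v₀² + 2gh/(1+k).
v = √(1.36² + 2×9.8×3.4/1.9) = √36.92 ≈ 6.08 m/s.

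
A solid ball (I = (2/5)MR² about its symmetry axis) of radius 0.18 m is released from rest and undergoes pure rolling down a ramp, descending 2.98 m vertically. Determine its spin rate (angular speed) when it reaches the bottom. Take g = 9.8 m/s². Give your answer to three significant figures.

With I = (2/5)MR², the ratio k = I/(MR²) is 0.4.
The rolling condition ω = v/R makes the rotational term ½I(v/R)² = ½kMv², so KE_total = ½(1+k)Mv² = (7/10)Mv².
Energy conservation Mgh = ½(1+k)Mv² gives v = √(2gh/(1+k)) = √(2 × 9.8 × 2.98 / 1.4) = 6.459 m/s.
The angular speed follows from ω = v/R = 6.459/0.18 ≈ 35.9 rad/s.

ω ≈ 35.9 rad/s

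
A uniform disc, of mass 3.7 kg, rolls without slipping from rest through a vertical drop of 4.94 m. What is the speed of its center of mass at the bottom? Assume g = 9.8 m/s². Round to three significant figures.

v ≈ 8.03 m/s

For this body I = (1/2)MR², i.e. k = I/(MR²) = 0.5.
Rolling without slipping gives ω = v/R, so the total kinetic energy is ½Mv² + ½Iω² = ½(1+k)Mv² = (3/4)Mv².
Setting Mgh = (3/4)Mv² gives v = √(2gh/(1+k)) = √(2·9.8·4.94/1.5) ≈ 8.03 m/s.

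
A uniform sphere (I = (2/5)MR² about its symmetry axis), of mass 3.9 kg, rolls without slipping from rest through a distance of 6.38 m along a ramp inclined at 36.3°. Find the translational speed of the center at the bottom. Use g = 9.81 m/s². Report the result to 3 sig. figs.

v ≈ 7.28 m/s

For this body I = (2/5)MR², i.e. k = I/(MR²) = 0.4.
Rolling without slipping gives ω = v/R, so the total kinetic energy is ½Mv² + ½Iω² = ½(1+k)Mv² = (7/10)Mv².
The vertical drop is h = L sinθ = 6.38 × sin36.3° = 3.777 m.
Setting Mgh = (7/10)Mv² gives v = √(2gh/(1+k)) = √(2·9.81·3.777/1.4) ≈ 7.28 m/s.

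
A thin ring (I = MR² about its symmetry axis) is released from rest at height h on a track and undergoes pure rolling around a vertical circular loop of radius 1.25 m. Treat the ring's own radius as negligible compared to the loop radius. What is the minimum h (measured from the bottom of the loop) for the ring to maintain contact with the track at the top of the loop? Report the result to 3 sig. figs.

For this body I = MR², i.e. k = I/(MR²) = 1.
At the top, contact is just lost when gravity alone supplies the centripetal force: Mg = Mv_top²/r, i.e. v_top² = gr.
With ω = v/R, the kinetic energy at speed v is ½(1+k)Mv² = Mv².
Energy conservation from release (height h) to the top (height 2r): Mgh = Mg(2r) + M·gr.
Thus h_min = 2r + (1+k)r/2 = r(2 + 2/2) = 1.25 × 3 ≈ 3.75 m.

h_min ≈ 3.75 m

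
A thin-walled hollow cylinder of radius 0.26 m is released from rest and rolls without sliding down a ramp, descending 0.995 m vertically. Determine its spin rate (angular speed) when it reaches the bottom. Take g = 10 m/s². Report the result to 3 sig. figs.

The moment of inertia is MR², giving k ≡ I/(MR²) = 1.
Pure rolling means v = ωR; then KE = ½Mv² + ½I(v/R)² = ½(1+k)Mv² = Mv².
Energy conservation Mgh = ½(1+k)Mv² gives v = √(2gh/(1+k)) = √(2 × 10 × 0.995 / 2) = 3.154 m/s.
The angular speed follows from ω = v/R = 3.154/0.26 ≈ 12.1 rad/s.

ω ≈ 12.1 rad/s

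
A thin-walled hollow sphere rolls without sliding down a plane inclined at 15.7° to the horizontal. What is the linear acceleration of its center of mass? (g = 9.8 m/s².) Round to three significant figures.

a ≈ 1.59 m/s²

The moment of inertia is (2/3)MR², giving k ≡ I/(MR²) = 2/3.
Newton's second law down the slope: Mg sinθ − f = Ma. The torque equation fR = Iα (with α = a/R) gives f = kMa.
Eliminating f: Mg sinθ = (1+k)Ma, so a = g sinθ/(1+k) = 9.8 × sin15.7° / 1.667 ≈ 1.59 m/s².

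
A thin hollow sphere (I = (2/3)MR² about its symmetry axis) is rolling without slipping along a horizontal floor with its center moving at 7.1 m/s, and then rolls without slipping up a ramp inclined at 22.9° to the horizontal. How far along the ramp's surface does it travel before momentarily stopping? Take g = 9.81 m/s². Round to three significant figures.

For this body I = (2/3)MR², i.e. k = I/(MR²) = 2/3.
Pure rolling means v = ωR; then KE = ½Mv² + ½I(v/R)² = ½(1+k)Mv² = (5/6)Mv².
Setting this equal to Mgh gives the vertical rise h = (1+k)v₀²/(2g) = 1.667×7.1²/(2×9.81) = 4.282 m.
Along the incline, d = h/sinθ = 4.282/sin22.9° ≈ 11.0 m.

d ≈ 11.0 m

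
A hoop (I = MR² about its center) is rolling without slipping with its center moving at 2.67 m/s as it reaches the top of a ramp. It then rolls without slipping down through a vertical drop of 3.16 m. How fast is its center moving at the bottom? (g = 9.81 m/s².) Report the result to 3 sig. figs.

v ≈ 6.17 m/s

With I = MR², the ratio k = I/(MR²) is 1.
Pure rolling means v = ωR; then KE = ½Mv² + ½I(v/R)² = ½(1+k)Mv² = Mv².
Conserving energy between top and bottom: Mv² = Mv₀² + Mgh, hence v² = v₀² + 2gh/(1+k).
v = √(2.67² + 2×9.81×3.16/2) = √38.13 ≈ 6.17 m/s.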